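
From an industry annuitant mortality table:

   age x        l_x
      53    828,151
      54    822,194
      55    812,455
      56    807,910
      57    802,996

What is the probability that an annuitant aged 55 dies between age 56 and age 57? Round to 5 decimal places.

This is the probability of reaching 56 but not 57, conditional on being alive at 55: (l_56 − l_57) / l_55.
= (807,910 − 802,996) / 812,455 = 4,914 / 812,455 = 0.006048.

0.00605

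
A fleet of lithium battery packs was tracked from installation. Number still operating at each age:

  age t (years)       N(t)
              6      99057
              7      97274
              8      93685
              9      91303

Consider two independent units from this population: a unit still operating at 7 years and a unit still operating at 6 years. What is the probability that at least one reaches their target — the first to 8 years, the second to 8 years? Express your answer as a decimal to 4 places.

0.9980

p₁ = N(8)/N(7) = 93685/97274 = 0.963104; p₂ = N(8)/N(6) = 93685/99057 = 0.945769.
P(at least one) = 1 − (1−p₁)(1−p₂) = 1 − 0.036896 × 0.054231 = 0.997999.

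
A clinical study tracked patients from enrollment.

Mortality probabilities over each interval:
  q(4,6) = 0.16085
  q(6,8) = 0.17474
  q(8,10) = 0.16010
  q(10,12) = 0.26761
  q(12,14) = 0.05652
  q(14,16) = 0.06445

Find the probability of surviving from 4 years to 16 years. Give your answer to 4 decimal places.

0.3760

P(survive 4→16) = (1 − 0.16085) × (1 − 0.17474) × (1 − 0.16010) × (1 − 0.26761) × (1 − 0.05652) × (1 − 0.06445).
= 0.83915 × 0.82526 × 0.83990 × 0.73239 × 0.94348 × 0.93555 = 0.376011.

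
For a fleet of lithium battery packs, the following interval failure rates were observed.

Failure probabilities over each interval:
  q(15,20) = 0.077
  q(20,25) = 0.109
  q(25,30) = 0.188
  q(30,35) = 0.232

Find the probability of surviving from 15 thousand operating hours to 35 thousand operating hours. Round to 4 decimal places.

0.5129

Chaining the interval survival probabilities: (1 − 0.077) × (1 − 0.109) × (1 − 0.188) × (1 − 0.232).
= 0.923 × 0.891 × 0.812 × 0.768 = 0.512857.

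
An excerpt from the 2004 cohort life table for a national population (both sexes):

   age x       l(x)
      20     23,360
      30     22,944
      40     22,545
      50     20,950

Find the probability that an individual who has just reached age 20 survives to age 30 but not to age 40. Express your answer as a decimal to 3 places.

0.017

This is the probability of reaching 30 but not 40, conditional on being alive at 20: (l(30) − l(40)) / l(20).
= (22,944 − 22,545) / 23,360 = 399 / 23,360 = 0.017080.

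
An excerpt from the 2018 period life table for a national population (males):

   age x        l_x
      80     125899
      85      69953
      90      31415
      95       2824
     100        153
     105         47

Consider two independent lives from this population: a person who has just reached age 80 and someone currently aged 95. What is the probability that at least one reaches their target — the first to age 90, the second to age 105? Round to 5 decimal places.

p₁ = l_90/l_80 = 31415/125899 = 0.249525; p₂ = l_105/l_95 = 47/2824 = 0.016643.
P(at least one) = 1 − (1−p₁)(1−p₂) = 1 − 0.750475 × 0.983357 = 0.262015.

0.26202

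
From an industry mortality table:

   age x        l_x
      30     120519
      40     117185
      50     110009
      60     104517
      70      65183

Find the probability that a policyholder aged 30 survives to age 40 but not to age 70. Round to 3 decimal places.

This is the probability of reaching 40 but not 70, conditional on being alive at 30: (l_40 − l_70) / l_30.
= (117185 − 65183) / 120519 = 52002 / 120519 = 0.431484.

0.431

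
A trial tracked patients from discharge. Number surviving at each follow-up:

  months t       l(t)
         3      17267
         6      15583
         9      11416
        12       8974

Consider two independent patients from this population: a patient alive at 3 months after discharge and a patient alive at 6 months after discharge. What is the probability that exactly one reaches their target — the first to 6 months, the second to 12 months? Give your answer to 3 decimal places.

0.439

p₁ = l(6)/l(3) = 15583/17267 = 0.902473; p₂ = l(12)/l(6) = 8974/15583 = 0.575884.
P(exactly one) = p₁(1−p₂) + (1−p₁)p₂ = 0.382753 + 0.056164 = 0.438917.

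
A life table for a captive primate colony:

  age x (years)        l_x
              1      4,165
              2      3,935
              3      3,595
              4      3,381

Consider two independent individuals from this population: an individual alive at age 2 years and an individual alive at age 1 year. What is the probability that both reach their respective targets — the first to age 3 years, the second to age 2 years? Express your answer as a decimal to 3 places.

p₁ = l_3/l_2 = 3,595/3,935 = 0.913596; p₂ = l_2/l_1 = 3,935/4,165 = 0.944778.
P(both) = p₁ × p₂ = 0.913596 × 0.944778 = 0.863145.

0.863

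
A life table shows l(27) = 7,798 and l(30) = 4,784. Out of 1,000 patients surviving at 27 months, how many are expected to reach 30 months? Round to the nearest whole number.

The relevant probability is 4,784/7,798 = 0.613491.
Expected number = 1,000 × 0.613491 = 613.

613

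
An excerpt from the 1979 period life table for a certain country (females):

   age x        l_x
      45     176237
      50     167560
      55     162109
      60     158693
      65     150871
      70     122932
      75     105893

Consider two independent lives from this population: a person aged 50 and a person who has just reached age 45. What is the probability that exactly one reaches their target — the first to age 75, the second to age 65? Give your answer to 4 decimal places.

p₁ = l_75/l_50 = 105893/167560 = 0.631971; p₂ = l_65/l_45 = 150871/176237 = 0.856069.
P(exactly one) = p₁(1−p₂) + (1−p₁)p₂ = 0.090960 + 0.315058 = 0.406018.

0.4060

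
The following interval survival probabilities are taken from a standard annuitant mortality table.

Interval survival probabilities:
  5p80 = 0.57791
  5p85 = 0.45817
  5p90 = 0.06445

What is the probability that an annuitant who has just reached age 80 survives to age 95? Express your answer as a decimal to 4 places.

0.0171

Survival from 80 to 95 is the product of surviving each interval: 0.57791 × 0.45817 × 0.06445.
= 0.017065.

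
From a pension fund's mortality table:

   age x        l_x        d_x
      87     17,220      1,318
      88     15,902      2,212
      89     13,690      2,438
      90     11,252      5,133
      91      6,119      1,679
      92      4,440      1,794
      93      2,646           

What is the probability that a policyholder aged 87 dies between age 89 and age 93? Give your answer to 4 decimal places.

We want 2|4q87 = (l_89 − l_93)/l_87.
This is the probability of reaching 89 but not 93, conditional on being alive at 87: (l_89 − l_93) / l_87.
= (13,690 − 2,646) / 17,220 = 11,044 / 17,220 = 0.641347.

0.6413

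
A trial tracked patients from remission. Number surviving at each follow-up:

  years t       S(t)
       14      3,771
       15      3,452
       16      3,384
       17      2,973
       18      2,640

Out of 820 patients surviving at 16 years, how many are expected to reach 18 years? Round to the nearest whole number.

640

The relevant probability is 2,640/3,384 = 0.780142.
Expected number = 820 × 0.780142 = 640.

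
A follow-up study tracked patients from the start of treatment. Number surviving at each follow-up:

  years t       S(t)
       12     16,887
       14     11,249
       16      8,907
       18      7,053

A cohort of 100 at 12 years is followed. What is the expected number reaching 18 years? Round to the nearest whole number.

42

The relevant probability is 7,053/16,887 = 0.417659.
Expected number = 100 × 0.417659 = 42.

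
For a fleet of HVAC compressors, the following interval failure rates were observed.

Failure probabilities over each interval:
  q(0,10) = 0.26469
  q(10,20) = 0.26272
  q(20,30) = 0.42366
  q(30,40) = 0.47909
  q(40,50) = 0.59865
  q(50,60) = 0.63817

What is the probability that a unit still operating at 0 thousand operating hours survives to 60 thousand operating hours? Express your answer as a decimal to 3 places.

The overall survival probability is (1 − 0.26469) × (1 − 0.26272) × (1 − 0.42366) × (1 − 0.47909) × (1 − 0.59865) × (1 − 0.63817).
= 0.73531 × 0.73728 × 0.57634 × 0.52091 × 0.40135 × 0.36183 = 0.023636.

0.024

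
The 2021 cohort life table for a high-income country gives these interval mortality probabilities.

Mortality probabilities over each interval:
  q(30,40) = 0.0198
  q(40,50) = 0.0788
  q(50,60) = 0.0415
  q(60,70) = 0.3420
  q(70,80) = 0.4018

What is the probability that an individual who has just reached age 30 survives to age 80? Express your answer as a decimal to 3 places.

Survival from 30 to 80 is the product of surviving each interval: (1 − 0.0198) × (1 − 0.0788) × (1 − 0.0415) × (1 − 0.3420) × (1 − 0.4018).
= 0.9802 × 0.9212 × 0.9585 × 0.6580 × 0.5982 = 0.340669.

0.341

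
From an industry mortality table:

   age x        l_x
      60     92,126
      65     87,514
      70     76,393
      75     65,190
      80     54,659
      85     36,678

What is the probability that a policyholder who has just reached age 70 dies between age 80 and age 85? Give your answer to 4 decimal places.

This is the probability of reaching 80 but not 85, conditional on being alive at 70: (l_80 − l_85) / l_70.
= (54,659 − 36,678) / 76,393 = 17,981 / 76,393 = 0.235375.

0.2354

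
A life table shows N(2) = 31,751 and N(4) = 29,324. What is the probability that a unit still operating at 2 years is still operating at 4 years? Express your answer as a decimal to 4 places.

0.9236

The conditional survival probability is N(4)/N(2) = 29,324/31,751 = 0.923561.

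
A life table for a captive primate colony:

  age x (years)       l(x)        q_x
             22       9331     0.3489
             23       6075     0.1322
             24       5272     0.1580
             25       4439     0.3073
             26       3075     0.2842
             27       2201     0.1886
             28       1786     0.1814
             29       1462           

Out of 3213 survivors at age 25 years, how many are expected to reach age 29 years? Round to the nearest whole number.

1058

The relevant probability is 1462/4439 = 0.329353.
Expected number = 3213 × 0.329353 = 1058.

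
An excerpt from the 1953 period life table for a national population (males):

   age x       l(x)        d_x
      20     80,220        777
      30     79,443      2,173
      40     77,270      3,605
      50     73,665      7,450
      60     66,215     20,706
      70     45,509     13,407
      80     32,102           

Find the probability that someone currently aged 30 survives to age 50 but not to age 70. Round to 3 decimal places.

This is the probability of reaching 50 but not 70, conditional on being alive at 30: (l(50) − l(70)) / l(30).
= (73,665 − 45,509) / 79,443 = 28,156 / 79,443 = 0.354418.

0.354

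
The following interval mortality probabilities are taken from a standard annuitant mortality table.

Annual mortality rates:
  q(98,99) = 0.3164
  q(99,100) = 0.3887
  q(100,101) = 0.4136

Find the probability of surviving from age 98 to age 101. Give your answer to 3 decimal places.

0.245

Chaining the interval survival probabilities: (1 − 0.3164) × (1 − 0.3887) × (1 − 0.4136).
= 0.6836 × 0.6113 × 0.5864 = 0.245048.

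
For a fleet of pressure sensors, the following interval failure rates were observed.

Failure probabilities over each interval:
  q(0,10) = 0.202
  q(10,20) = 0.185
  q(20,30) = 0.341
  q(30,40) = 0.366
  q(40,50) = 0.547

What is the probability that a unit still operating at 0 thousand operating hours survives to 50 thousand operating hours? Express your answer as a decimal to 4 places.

0.1231

P(survive 0→50) = (1 − 0.202) × (1 − 0.185) × (1 − 0.341) × (1 − 0.366) × (1 − 0.547).
= 0.798 × 0.815 × 0.659 × 0.634 × 0.453 = 0.123093.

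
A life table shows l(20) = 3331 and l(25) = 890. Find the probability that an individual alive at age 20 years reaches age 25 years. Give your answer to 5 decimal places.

The conditional survival probability is l(25)/l(20) = 890/3331 = 0.267187.

0.26719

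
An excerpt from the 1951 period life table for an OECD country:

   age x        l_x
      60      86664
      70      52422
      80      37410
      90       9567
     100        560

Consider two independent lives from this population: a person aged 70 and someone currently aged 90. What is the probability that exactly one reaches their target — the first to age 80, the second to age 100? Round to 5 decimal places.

0.68862

p₁ = l_80/l_70 = 37410/52422 = 0.713632; p₂ = l_100/l_90 = 560/9567 = 0.058535.
P(exactly one) = p₁(1−p₂) + (1−p₁)p₂ = 0.671860 + 0.016763 = 0.688622.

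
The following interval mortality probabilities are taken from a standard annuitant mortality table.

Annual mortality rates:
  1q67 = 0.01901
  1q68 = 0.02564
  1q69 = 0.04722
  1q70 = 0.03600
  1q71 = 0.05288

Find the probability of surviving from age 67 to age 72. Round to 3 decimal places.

0.831

Chaining the interval survival probabilities: (1 − 0.01901) × (1 − 0.02564) × (1 − 0.04722) × (1 − 0.03600) × (1 − 0.05288).
= 0.98099 × 0.97436 × 0.95278 × 0.96400 × 0.94712 = 0.831493.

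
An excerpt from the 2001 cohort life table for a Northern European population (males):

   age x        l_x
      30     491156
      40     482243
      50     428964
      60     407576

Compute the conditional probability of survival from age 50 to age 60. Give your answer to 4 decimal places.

We want 10p50 = l_60/l_50.
The conditional survival probability is l_60/l_50 = 407576/428964 = 0.950140.

0.9501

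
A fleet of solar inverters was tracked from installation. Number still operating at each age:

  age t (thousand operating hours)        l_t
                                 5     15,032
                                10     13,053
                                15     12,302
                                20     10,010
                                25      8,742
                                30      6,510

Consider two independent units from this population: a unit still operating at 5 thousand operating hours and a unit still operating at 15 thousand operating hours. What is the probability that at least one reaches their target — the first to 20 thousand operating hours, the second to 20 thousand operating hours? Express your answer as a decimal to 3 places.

0.938

p₁ = l_20/l_5 = 10,010/15,032 = 0.665913; p₂ = l_20/l_15 = 10,010/12,302 = 0.813689.
P(at least one) = 1 − (1−p₁)(1−p₂) = 1 − 0.334087 × 0.186311 = 0.937756.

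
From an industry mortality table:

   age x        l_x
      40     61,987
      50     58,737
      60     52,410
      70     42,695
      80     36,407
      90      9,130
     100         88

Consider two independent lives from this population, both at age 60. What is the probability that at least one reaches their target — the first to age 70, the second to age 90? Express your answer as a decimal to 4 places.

0.8469

p₁ = l_70/l_60 = 42,695/52,410 = 0.814635; p₂ = l_90/l_60 = 9,130/52,410 = 0.174203.
P(at least one) = 1 − (1−p₁)(1−p₂) = 1 − 0.185365 × 0.825797 = 0.846926.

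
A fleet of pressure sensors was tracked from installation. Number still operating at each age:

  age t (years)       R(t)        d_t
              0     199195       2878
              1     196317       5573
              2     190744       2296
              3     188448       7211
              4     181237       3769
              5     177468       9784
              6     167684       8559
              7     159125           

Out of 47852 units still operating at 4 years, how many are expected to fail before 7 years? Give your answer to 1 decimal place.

5838.2

The relevant probability is 1 − 159125/181237 = 0.122006.
Expected number = 47852 × 0.122006 = 5838.2.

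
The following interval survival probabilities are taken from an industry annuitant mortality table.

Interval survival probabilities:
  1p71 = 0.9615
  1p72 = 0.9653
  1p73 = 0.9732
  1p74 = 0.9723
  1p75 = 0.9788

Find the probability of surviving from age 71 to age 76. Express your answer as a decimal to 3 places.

Chaining the interval survival probabilities: 0.9615 × 0.9653 × 0.9732 × 0.9723 × 0.9788.
= 0.859623.

0.860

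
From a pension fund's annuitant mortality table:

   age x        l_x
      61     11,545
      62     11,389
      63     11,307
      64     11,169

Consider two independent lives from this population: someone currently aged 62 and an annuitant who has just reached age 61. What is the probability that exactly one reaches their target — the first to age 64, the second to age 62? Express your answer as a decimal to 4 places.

0.0323

p₁ = l_64/l_62 = 11,169/11,389 = 0.980683; p₂ = l_62/l_61 = 11,389/11,545 = 0.986488.
P(exactly one) = p₁(1−p₂) + (1−p₁)p₂ = 0.013251 + 0.019056 = 0.032307.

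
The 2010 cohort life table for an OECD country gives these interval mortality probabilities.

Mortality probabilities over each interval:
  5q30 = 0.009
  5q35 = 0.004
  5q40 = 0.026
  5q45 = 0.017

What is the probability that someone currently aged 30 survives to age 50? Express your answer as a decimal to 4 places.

Chaining the interval survival probabilities: (1 − 0.009) × (1 − 0.004) × (1 − 0.026) × (1 − 0.017).
= 0.991 × 0.996 × 0.974 × 0.983 = 0.945030.

0.9450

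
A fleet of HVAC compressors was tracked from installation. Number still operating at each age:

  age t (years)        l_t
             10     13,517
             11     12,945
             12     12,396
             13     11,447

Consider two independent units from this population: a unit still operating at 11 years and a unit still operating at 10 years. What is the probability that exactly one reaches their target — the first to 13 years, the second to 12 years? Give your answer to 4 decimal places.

0.1795

p₁ = l_13/l_11 = 11,447/12,945 = 0.884280; p₂ = l_12/l_10 = 12,396/13,517 = 0.917067.
P(exactly one) = p₁(1−p₂) + (1−p₁)p₂ = 0.073336 + 0.106123 = 0.179459.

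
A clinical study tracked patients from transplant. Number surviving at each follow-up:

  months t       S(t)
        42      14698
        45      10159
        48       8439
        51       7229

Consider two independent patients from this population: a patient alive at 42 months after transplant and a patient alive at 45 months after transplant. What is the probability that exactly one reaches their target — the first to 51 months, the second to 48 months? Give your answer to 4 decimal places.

0.5054

p₁ = S(51)/S(42) = 7229/14698 = 0.491836; p₂ = S(48)/S(45) = 8439/10159 = 0.830692.
P(exactly one) = p₁(1−p₂) + (1−p₁)p₂ = 0.083272 + 0.422128 = 0.505400.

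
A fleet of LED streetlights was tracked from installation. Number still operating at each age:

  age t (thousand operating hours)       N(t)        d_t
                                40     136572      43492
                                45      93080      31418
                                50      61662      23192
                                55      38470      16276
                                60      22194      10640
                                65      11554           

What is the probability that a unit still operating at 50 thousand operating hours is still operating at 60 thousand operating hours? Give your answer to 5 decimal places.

The conditional survival probability is N(60)/N(50) = 22194/61662 = 0.359930.

0.35993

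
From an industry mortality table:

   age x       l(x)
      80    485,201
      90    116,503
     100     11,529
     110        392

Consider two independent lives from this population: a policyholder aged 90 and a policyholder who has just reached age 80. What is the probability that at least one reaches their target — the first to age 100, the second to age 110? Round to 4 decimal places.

0.0997

p₁ = l(100)/l(90) = 11,529/116,503 = 0.098959; p₂ = l(110)/l(80) = 392/485,201 = 0.000808.
P(at least one) = 1 − (1−p₁)(1−p₂) = 1 − 0.901041 × 0.999192 = 0.099687.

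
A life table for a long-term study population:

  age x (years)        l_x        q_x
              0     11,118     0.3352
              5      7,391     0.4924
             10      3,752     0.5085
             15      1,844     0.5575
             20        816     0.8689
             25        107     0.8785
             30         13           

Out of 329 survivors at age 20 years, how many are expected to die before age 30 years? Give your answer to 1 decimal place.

The relevant probability is 1 − 13/816 = 0.984069.
Expected number = 329 × 0.984069 = 323.8.

323.8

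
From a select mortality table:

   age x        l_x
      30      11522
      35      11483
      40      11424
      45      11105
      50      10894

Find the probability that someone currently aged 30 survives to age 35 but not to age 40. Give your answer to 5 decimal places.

This is the probability of reaching 35 but not 40, conditional on being alive at 30: (l_35 − l_40) / l_30.
= (11483 − 11424) / 11522 = 59 / 11522 = 0.005121.

0.00512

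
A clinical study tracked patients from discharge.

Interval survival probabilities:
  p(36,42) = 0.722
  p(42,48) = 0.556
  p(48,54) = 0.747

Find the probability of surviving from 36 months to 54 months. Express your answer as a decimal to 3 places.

0.300

Chaining the interval survival probabilities: 0.722 × 0.556 × 0.747.
= 0.299870.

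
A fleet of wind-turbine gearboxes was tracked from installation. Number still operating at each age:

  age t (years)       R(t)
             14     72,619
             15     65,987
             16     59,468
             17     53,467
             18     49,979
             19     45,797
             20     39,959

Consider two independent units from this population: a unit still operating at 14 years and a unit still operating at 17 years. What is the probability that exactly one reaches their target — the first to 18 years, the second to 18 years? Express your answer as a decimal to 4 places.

p₁ = R(18)/R(14) = 49,979/72,619 = 0.688236; p₂ = R(18)/R(17) = 49,979/53,467 = 0.934763.
P(exactly one) = p₁(1−p₂) + (1−p₁)p₂ = 0.044898 + 0.291425 = 0.336324.

0.3363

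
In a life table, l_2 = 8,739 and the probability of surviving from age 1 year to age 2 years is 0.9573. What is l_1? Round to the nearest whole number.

9129

l_1 = l_2 / p = 8,739 / 0.9573 = 9129.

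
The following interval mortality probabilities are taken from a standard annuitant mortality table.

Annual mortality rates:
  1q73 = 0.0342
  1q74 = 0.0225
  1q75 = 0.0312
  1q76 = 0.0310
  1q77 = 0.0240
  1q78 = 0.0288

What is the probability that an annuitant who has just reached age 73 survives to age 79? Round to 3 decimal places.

Survival from 73 to 79 is the product of surviving each interval: (1 − 0.0342) × (1 − 0.0225) × (1 − 0.0312) × (1 − 0.0310) × (1 − 0.0240) × (1 − 0.0288).
= 0.9658 × 0.9775 × 0.9688 × 0.9690 × 0.9760 × 0.9712 = 0.840079.

0.840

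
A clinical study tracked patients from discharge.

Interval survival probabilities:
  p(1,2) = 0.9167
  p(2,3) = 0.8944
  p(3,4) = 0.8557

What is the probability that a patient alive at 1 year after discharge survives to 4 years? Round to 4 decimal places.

Survival from 1 to 4 is the product of surviving each interval: 0.9167 × 0.8944 × 0.8557.
= 0.701585.

0.7016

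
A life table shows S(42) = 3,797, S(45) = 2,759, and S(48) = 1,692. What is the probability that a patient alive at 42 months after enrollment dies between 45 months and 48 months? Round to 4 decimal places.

0.2810

This is the probability of reaching 45 but not 48, conditional on being alive at 42: (S(45) − S(48)) / S(42).
= (2,759 − 1,692) / 3,797 = 1,067 / 3,797 = 0.281011.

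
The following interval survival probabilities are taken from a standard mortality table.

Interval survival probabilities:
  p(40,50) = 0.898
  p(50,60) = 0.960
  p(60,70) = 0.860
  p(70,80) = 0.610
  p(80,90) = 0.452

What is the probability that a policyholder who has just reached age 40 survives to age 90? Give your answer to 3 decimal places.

Survival from 40 to 90 is the product of surviving each interval: 0.898 × 0.960 × 0.860 × 0.610 × 0.452.
= 0.204416.

0.204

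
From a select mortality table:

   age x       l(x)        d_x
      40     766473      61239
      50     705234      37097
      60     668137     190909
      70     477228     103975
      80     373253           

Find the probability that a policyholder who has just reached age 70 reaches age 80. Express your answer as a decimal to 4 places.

The conditional survival probability is l(80)/l(70) = 373253/477228 = 0.782127.

0.7821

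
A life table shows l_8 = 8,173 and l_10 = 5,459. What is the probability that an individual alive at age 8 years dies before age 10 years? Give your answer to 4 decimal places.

P(die before 10 | alive at 8) = 1 − l_10/l_8 = 1 − 5,459/8,173 = (2,714)/8,173 = 0.332069.

0.3321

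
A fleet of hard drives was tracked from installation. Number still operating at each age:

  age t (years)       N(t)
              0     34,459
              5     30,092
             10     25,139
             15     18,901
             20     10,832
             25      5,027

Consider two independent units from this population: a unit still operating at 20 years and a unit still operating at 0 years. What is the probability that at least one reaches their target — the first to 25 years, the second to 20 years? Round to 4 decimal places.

p₁ = N(25)/N(20) = 5,027/10,832 = 0.464088; p₂ = N(20)/N(0) = 10,832/34,459 = 0.314345.
P(at least one) = 1 − (1−p₁)(1−p₂) = 1 − 0.535912 × 0.685655 = 0.632549.

0.6325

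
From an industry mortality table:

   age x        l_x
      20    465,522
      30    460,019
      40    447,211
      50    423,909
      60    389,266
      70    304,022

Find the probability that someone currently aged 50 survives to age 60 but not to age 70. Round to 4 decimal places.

0.2011

We want 10|10q50 = (l_60 − l_70)/l_50.
This is the probability of reaching 60 but not 70, conditional on being alive at 50: (l_60 − l_70) / l_50.
= (389,266 − 304,022) / 423,909 = 85,244 / 423,909 = 0.201090.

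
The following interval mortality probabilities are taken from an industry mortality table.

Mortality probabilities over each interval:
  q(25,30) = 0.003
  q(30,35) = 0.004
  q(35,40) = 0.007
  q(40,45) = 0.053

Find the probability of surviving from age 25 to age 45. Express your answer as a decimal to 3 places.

Survival from 25 to 45 is the product of surviving each interval: (1 − 0.003) × (1 − 0.004) × (1 − 0.007) × (1 − 0.053).
= 0.997 × 0.996 × 0.993 × 0.947 = 0.933800.

0.934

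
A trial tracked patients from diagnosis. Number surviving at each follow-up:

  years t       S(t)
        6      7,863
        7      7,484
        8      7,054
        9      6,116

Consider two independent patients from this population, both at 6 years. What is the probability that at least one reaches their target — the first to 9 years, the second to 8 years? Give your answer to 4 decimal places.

p₁ = S(9)/S(6) = 6,116/7,863 = 0.777820; p₂ = S(8)/S(6) = 7,054/7,863 = 0.897113.
P(at least one) = 1 − (1−p₁)(1−p₂) = 1 − 0.222180 × 0.102887 = 0.977141.

0.9771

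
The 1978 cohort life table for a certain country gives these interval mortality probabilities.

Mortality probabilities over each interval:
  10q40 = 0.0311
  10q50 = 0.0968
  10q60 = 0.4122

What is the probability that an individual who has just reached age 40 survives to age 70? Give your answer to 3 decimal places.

The overall survival probability is (1 − 0.0311) × (1 − 0.0968) × (1 − 0.4122).
= 0.9689 × 0.9032 × 0.5878 = 0.514390.

0.514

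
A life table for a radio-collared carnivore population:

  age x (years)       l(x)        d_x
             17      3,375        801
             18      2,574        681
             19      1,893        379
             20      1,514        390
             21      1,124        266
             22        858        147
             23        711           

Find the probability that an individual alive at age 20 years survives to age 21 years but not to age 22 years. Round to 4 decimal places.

0.1757

This is the probability of reaching 21 but not 22, conditional on being alive at 20: (l(21) − l(22)) / l(20).
= (1,124 − 858) / 1,514 = 266 / 1,514 = 0.175694.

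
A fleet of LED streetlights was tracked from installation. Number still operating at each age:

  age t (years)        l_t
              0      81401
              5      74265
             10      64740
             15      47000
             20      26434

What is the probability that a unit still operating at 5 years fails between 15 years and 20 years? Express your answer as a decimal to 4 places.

0.2769

This is the probability of reaching 15 but not 20, conditional on being operational at 5: (l_15 − l_20) / l_5.
= (47000 − 26434) / 74265 = 20566 / 74265 = 0.276927.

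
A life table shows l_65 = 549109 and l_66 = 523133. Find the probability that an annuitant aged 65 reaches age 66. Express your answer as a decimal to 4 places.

0.9527

We want 1p65 = l_66/l_65.
The conditional survival probability is l_66/l_65 = 523133/549109 = 0.952694.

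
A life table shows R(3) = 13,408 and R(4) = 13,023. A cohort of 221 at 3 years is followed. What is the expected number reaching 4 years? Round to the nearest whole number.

215

The relevant probability is 13,023/13,408 = 0.971286.
Expected number = 221 × 0.971286 = 215.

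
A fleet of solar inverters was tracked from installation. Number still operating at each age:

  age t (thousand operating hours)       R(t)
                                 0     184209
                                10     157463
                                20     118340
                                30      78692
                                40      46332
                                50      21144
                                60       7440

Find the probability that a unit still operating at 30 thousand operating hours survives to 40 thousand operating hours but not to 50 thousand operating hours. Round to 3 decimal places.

This is the probability of reaching 40 but not 50, conditional on being operational at 30: (R(40) − R(50)) / R(30).
= (46332 − 21144) / 78692 = 25188 / 78692 = 0.320083.

0.320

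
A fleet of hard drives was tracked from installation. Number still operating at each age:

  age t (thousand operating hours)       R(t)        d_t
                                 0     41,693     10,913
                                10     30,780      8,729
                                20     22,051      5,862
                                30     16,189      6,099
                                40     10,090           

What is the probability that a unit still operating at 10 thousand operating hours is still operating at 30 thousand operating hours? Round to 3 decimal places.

The conditional survival probability is R(30)/R(10) = 16,189/30,780 = 0.525958.

0.526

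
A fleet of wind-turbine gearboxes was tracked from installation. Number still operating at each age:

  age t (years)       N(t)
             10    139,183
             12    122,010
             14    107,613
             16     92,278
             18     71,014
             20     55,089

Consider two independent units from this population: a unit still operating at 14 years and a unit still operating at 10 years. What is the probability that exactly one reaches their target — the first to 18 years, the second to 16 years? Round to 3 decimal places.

0.448

p₁ = N(18)/N(14) = 71,014/107,613 = 0.659902; p₂ = N(16)/N(10) = 92,278/139,183 = 0.662998.
P(exactly one) = p₁(1−p₂) + (1−p₁)p₂ = 0.222388 + 0.225484 = 0.447873.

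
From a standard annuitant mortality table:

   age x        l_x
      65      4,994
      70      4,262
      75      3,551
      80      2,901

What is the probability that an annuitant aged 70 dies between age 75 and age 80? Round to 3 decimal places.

This is the probability of reaching 75 but not 80, conditional on being alive at 70: (l_75 − l_80) / l_70.
= (3,551 − 2,901) / 4,262 = 650 / 4,262 = 0.152511.

0.153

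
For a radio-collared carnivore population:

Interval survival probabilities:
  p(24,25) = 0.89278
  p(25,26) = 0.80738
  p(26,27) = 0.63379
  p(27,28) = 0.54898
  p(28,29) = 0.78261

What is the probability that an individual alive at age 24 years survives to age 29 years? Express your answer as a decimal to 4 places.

Survival from 24 to 29 is the product of surviving each interval: 0.89278 × 0.80738 × 0.63379 × 0.54898 × 0.78261.
= 0.196277.

0.1963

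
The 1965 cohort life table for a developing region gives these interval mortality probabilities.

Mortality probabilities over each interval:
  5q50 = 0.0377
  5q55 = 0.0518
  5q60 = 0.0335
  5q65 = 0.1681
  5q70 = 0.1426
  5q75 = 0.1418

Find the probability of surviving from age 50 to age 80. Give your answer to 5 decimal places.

The overall survival probability is (1 − 0.0377) × (1 − 0.0518) × (1 − 0.0335) × (1 − 0.1681) × (1 − 0.1426) × (1 − 0.1418).
= 0.9623 × 0.9482 × 0.9665 × 0.8319 × 0.8574 × 0.8582 = 0.539828.

0.53983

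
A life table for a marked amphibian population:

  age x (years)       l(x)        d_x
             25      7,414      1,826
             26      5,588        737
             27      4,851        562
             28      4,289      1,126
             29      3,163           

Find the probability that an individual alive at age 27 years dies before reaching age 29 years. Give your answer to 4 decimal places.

0.3480

P(die before 29 | alive at 27) = 1 − l(29)/l(27) = 1 − 3,163/4,851 = (1,688)/4,851 = 0.347969.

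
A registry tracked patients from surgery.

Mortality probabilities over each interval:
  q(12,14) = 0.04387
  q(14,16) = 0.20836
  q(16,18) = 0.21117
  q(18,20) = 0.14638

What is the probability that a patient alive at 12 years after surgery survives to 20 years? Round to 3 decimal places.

The overall survival probability is (1 − 0.04387) × (1 − 0.20836) × (1 − 0.21117) × (1 − 0.14638).
= 0.95613 × 0.79164 × 0.78883 × 0.85362 = 0.509674.

0.510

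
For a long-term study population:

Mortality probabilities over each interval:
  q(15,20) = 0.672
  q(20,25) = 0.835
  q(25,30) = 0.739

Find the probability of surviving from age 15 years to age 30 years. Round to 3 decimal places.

0.014

Chaining the interval survival probabilities: (1 − 0.672) × (1 − 0.835) × (1 − 0.739).
= 0.328 × 0.165 × 0.261 = 0.014125.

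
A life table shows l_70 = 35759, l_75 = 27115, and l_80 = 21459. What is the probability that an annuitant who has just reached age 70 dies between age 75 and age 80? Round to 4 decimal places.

This is the probability of reaching 75 but not 80, conditional on being alive at 70: (l_75 − l_80) / l_70.
= (27115 − 21459) / 35759 = 5656 / 35759 = 0.158170.

0.1582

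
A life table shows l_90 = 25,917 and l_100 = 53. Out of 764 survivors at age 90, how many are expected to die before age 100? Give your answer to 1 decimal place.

762.4

The relevant probability is 1 − 53/25,917 = 0.997955.
Expected number = 764 × 0.997955 = 762.4.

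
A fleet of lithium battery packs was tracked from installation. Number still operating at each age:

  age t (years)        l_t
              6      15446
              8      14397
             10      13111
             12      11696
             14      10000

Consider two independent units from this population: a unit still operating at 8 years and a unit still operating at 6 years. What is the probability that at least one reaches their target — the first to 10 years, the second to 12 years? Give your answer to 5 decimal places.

0.97831

p₁ = l_10/l_8 = 13111/14397 = 0.910676; p₂ = l_12/l_6 = 11696/15446 = 0.757219.
P(at least one) = 1 − (1−p₁)(1−p₂) = 1 − 0.089324 × 0.242781 = 0.978314.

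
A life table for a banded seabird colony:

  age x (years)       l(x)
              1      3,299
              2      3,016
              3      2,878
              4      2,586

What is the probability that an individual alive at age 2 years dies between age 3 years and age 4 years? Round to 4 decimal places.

This is the probability of reaching 3 but not 4, conditional on being alive at 2: (l(3) − l(4)) / l(2).
= (2,878 − 2,586) / 3,016 = 292 / 3,016 = 0.096817.

0.0968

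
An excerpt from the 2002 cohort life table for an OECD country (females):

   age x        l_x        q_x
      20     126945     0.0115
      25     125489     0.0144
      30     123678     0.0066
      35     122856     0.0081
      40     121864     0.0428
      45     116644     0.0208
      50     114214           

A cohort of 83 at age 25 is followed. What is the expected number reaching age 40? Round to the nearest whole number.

The relevant probability is 121864/125489 = 0.971113.
Expected number = 83 × 0.971113 = 81.

81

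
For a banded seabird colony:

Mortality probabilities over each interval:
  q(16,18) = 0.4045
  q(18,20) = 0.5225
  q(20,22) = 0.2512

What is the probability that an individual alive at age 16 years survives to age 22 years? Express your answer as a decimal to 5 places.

0.21292

The overall survival probability is (1 − 0.4045) × (1 − 0.5225) × (1 − 0.2512).
= 0.5955 × 0.4775 × 0.7488 = 0.212922.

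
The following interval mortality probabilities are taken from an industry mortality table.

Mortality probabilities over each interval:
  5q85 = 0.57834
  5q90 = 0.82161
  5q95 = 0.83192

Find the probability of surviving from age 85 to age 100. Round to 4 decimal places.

0.0126

The overall survival probability is (1 − 0.57834) × (1 − 0.82161) × (1 − 0.83192).
= 0.42166 × 0.17839 × 0.16808 = 0.012643.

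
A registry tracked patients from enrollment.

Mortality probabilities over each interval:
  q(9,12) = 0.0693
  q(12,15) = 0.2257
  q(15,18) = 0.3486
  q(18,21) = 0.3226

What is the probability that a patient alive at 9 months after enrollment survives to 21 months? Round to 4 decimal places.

0.3180

Survival from 9 to 21 is the product of surviving each interval: (1 − 0.0693) × (1 − 0.2257) × (1 − 0.3486) × (1 − 0.3226).
= 0.9307 × 0.7743 × 0.6514 × 0.6774 = 0.317989.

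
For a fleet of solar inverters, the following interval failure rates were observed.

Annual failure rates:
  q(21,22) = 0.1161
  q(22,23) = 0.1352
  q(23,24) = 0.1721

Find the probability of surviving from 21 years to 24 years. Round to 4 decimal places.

0.6328

P(survive 21→24) = (1 − 0.1161) × (1 − 0.1352) × (1 − 0.1721).
= 0.8839 × 0.8648 × 0.8279 = 0.632844.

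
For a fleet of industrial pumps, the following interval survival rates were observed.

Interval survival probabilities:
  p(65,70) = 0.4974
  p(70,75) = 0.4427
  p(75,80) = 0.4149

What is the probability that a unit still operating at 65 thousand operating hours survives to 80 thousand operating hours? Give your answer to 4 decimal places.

The overall survival probability is 0.4974 × 0.4427 × 0.4149.
= 0.091361.

0.0914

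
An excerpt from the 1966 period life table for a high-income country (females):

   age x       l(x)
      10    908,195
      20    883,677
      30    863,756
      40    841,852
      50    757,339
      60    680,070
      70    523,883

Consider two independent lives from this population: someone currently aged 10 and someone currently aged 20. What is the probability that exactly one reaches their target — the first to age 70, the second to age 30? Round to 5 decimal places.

0.42662

p₁ = l(70)/l(10) = 523,883/908,195 = 0.576840; p₂ = l(30)/l(20) = 863,756/883,677 = 0.977457.
P(exactly one) = p₁(1−p₂) + (1−p₁)p₂ = 0.013004 + 0.413621 = 0.426624.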